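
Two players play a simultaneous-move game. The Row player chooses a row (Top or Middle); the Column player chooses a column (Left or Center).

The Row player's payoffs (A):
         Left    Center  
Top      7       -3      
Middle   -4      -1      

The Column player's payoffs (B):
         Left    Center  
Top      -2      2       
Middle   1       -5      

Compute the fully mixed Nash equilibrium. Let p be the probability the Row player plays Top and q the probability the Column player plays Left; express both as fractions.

Each player's mixing probability is pinned down by making the *other* player indifferent.
The Column player indifferent between Left and Center: p·(-2) + (1−p)·1 = p·2 + (1−p)·(-5) ⟹ 1 + (-3)p = (-5) + 7p ⟹ p = 3/5.
The Row player indifferent between Top and Middle: q·7 + (1−q)·(-3) = q·(-4) + (1−q)·(-1) ⟹ (-3) + 10q = (-1) + (-3)q ⟹ q = 2/13.

p = 3/5, q = 2/13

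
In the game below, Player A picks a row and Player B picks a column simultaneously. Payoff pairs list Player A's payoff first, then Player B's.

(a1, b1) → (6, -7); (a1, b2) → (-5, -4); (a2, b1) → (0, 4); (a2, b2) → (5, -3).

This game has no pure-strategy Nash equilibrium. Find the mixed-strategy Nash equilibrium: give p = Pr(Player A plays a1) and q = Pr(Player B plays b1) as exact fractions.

p = 7/10, q = 5/8

In a mixed NE each player is indifferent between their pure strategies, so the opponent's mix sets the indifference.
Player B indifferent between b1 and b2: p·(-7) + (1−p)·4 = p·(-4) + (1−p)·(-3) ⟹ 4 + (-11)p = (-3) + (-1)p ⟹ p = 7/10.
Player A indifferent between a1 and a2: q·6 + (1−q)·(-5) = q·0 + (1−q)·5 ⟹ (-5) + 11q = 5 + (-5)q ⟹ q = 5/8.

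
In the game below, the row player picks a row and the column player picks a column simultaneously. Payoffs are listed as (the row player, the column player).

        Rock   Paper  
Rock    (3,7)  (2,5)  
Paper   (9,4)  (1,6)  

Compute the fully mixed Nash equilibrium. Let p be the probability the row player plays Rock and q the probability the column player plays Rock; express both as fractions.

p = 1/2, q = 1/7

In a mixed NE each player is indifferent between their pure strategies, so the opponent's mix sets the indifference.
The column player indifferent between Rock and Paper: p·7 + (1−p)·4 = p·5 + (1−p)·6 ⟹ 4 + 3p = 6 + (-1)p ⟹ p = 1/2.
The row player indifferent between Rock and Paper: q·3 + (1−q)·2 = q·9 + (1−q)·1 ⟹ 2 + 1q = 1 + 8q ⟹ q = 1/7.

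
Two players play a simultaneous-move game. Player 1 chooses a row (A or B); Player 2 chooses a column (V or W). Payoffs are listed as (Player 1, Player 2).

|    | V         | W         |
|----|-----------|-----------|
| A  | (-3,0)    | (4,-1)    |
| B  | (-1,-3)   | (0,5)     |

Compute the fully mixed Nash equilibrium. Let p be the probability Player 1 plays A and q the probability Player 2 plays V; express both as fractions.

p = 8/9, q = 2/3

Each player's mixing probability is pinned down by making the *other* player indifferent.
Player 2 indifferent between V and W: p·0 + (1−p)·(-3) = p·(-1) + (1−p)·5 ⟹ (-3) + 3p = 5 + (-6)p ⟹ p = 8/9.
Player 1 indifferent between A and B: q·(-3) + (1−q)·4 = q·(-1) + (1−q)·0 ⟹ 4 + (-7)q = 0 + (-1)q ⟹ q = 2/3.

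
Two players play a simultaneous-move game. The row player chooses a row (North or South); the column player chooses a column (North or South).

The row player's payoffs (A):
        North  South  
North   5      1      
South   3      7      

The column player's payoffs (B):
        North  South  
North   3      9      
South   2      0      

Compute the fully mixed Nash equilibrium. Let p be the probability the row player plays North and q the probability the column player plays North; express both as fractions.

In a mixed NE each player is indifferent between their pure strategies, so the opponent's mix sets the indifference.
The column player indifferent between North and South: p·3 + (1−p)·2 = p·9 + (1−p)·0 ⟹ 2 + 1p = 0 + 9p ⟹ p = 1/4.
The row player indifferent between North and South: q·5 + (1−q)·1 = q·3 + (1−q)·7 ⟹ 1 + 4q = 7 + (-4)q ⟹ q = 3/4.

p = 1/4, q = 3/4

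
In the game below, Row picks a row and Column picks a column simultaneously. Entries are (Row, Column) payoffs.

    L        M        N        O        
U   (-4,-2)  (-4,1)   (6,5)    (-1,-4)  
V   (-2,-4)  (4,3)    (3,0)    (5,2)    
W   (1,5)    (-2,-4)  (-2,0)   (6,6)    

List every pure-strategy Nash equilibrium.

Check mutual best responses: a cell is a NE iff neither player can gain by unilaterally deviating.
Row's best responses — vs L: W (payoff 1); vs M: V (payoff 4); vs N: U (payoff 6); vs O: W (payoff 6).
Column's best responses — vs U: N (payoff 5); vs V: M (payoff 3); vs W: O (payoff 6).
Mutual best responses occur at (U, N), (V, M), and (W, O); at each, neither player gains by switching.

(U, N), (V, M), and (W, O)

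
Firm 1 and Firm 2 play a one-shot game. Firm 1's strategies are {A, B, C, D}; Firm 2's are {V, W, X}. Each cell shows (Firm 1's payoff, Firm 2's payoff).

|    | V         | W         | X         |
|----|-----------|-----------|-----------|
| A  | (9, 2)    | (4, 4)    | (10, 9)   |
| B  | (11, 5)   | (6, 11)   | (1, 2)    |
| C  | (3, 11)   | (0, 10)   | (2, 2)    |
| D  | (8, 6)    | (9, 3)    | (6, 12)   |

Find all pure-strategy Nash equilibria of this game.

(A, X)

Find each player's best response to every opponent strategy; NE are the intersections.
Firm 1's best responses — vs V: B (payoff 11); vs W: D (payoff 9); vs X: A (payoff 10).
Firm 2's best responses — vs A: X (payoff 9); vs B: W (payoff 11); vs C: V (payoff 11); vs D: X (payoff 12).
The only mutual best response is (A, X); neither player gains by switching there.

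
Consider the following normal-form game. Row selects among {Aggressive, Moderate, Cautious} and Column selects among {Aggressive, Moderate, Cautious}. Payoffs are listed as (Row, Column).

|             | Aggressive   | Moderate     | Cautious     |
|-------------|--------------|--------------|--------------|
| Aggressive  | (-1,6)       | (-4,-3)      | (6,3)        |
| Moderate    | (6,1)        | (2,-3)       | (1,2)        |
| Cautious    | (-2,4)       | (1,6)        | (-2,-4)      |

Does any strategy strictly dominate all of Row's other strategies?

None

A strategy is strictly dominant if it gives Row a strictly higher payoff than every other strategy, against every choice by the opponent.
Aggressive is not dominant: against Aggressive, Moderate gives 6 > -1.
Moderate is not dominant: against Cautious, Aggressive gives 6 > 1.
Cautious is not dominant: against Aggressive, Aggressive gives -1 > -2.
No single strategy is best against every opponent action.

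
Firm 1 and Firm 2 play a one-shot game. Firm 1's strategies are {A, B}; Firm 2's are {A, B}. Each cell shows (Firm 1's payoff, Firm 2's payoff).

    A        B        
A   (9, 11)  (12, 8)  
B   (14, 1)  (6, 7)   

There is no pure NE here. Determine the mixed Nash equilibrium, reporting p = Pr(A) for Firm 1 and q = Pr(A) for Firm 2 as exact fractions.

In a mixed NE each player is indifferent between their pure strategies, so the opponent's mix sets the indifference.
Firm 2 indifferent between A and B: p·11 + (1−p)·1 = p·8 + (1−p)·7 ⟹ 1 + 10p = 7 + 1p ⟹ p = 2/3.
Firm 1 indifferent between A and B: q·9 + (1−q)·12 = q·14 + (1−q)·6 ⟹ 12 + (-3)q = 6 + 8q ⟹ q = 6/11.

p = 2/3, q = 6/11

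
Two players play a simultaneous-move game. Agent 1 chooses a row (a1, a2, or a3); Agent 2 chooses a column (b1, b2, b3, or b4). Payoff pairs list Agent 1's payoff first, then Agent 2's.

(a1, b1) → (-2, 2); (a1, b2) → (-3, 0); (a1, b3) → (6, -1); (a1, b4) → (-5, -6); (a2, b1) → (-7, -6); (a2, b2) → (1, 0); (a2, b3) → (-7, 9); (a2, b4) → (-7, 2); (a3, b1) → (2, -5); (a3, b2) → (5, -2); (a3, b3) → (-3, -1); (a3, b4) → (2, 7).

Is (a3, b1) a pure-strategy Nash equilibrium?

No

Holding Agent 2 at b1: Agent 1 gets 2 from a3, versus -2 from a1, -7 from a2. No profitable deviation for Agent 1.
Holding Agent 1 at a3: Agent 2 gets -5 from b1 but could get 7 by switching to b4. Agent 2 has a profitable deviation.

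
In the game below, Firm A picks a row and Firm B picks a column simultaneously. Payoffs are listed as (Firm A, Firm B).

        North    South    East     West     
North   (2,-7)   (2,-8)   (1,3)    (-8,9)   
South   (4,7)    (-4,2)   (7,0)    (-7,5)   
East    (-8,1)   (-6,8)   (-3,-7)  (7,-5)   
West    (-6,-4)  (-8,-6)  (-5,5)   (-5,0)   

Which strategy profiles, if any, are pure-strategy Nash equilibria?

(South, North)

A profile is a Nash equilibrium when each player is best-responding to the other.
Firm A's best responses — vs North: South (payoff 4); vs South: North (payoff 2); vs East: South (payoff 7); vs West: East (payoff 7).
Firm B's best responses — vs North: West (payoff 9); vs South: North (payoff 7); vs East: South (payoff 8); vs West: East (payoff 5).
The only mutual best response is (South, North); neither player gains by switching there.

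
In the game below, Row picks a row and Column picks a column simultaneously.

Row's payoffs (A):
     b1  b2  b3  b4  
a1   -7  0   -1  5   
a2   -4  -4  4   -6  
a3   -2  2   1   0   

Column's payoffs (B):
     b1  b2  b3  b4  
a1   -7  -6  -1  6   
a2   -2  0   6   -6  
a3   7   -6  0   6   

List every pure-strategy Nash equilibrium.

(a1, b4), (a2, b3), and (a3, b1)

Find each player's best response to every opponent strategy; NE are the intersections.
Row's best responses — vs b1: a3 (payoff -2); vs b2: a3 (payoff 2); vs b3: a2 (payoff 4); vs b4: a1 (payoff 5).
Column's best responses — vs a1: b4 (payoff 6); vs a2: b3 (payoff 6); vs a3: b1 (payoff 7).
Mutual best responses occur at (a1, b4), (a2, b3), and (a3, b1); at each, neither player gains by switching.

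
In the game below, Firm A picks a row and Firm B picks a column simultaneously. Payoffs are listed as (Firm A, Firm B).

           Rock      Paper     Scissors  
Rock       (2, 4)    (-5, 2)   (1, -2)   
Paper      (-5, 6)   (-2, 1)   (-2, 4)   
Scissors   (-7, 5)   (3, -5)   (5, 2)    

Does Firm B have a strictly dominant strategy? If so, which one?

Rock

Check whether one of Firm B's strategies beats all alternatives regardless of what the opponent does.
Rock strictly dominates: vs Rock: 4 > each of {2, -2}; vs Paper: 6 > each of {1, 4}; vs Scissors: 5 > each of {-5, 2}.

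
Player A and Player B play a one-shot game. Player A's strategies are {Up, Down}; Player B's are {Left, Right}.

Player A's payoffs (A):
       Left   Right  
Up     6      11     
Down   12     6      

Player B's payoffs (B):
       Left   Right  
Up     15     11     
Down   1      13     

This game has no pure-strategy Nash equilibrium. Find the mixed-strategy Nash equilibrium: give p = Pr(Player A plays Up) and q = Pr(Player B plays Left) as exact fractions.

p = 3/4, q = 5/11

Each player's mixing probability is pinned down by making the *other* player indifferent.
Player B indifferent between Left and Right: p·15 + (1−p)·1 = p·11 + (1−p)·13 ⟹ 1 + 14p = 13 + (-2)p ⟹ p = 3/4.
Player A indifferent between Up and Down: q·6 + (1−q)·11 = q·12 + (1−q)·6 ⟹ 11 + (-5)q = 6 + 6q ⟹ q = 5/11.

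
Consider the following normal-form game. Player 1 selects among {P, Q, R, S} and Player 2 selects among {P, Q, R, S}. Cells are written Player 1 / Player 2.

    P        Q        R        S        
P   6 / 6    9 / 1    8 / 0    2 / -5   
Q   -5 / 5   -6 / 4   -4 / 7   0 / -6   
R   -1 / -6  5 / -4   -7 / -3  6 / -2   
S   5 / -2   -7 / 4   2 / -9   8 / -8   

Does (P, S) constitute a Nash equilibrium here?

Holding Player 2 at S: Player 1 gets 2 from P but could get 8 by switching to S. Player 1 has a profitable deviation.

No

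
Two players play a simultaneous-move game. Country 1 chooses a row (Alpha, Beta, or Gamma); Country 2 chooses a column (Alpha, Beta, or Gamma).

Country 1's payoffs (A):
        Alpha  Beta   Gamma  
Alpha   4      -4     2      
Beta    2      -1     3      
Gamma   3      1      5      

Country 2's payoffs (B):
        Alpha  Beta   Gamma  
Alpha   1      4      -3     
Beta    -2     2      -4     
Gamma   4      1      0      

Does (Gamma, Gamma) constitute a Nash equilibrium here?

No

Holding Country 2 at Gamma: Country 1 gets 5 from Gamma, versus 2 from Alpha, 3 from Beta. No profitable deviation for Country 1.
Holding Country 1 at Gamma: Country 2 gets 0 from Gamma but could get 4 by switching to Alpha. Country 2 has a profitable deviation.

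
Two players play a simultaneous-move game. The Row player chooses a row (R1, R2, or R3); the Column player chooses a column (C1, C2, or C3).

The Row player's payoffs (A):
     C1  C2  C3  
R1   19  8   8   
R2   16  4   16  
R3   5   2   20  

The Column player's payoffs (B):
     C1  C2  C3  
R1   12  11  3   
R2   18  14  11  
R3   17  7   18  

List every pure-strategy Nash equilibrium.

Find each player's best response to every opponent strategy; NE are the intersections.
The Row player's best responses — vs C1: R1 (payoff 19); vs C2: R1 (payoff 8); vs C3: R3 (payoff 20).
The Column player's best responses — vs R1: C1 (payoff 12); vs R2: C1 (payoff 18); vs R3: C3 (payoff 18).
Mutual best responses occur at (R1, C1) and (R3, C3); at each, neither player gains by switching.

(R1, C1) and (R3, C3)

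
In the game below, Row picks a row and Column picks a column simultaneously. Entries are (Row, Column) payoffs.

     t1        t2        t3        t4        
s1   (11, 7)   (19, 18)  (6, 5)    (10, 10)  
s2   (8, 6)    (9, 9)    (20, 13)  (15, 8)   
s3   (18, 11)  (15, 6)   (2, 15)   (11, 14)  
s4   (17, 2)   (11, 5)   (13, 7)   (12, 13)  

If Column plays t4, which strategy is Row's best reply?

With Column fixed at t4, Row's payoffs are: s1 → 10, s2 → 15, s3 → 11, s4 → 12.
The maximum is 15, achieved by s2.

s2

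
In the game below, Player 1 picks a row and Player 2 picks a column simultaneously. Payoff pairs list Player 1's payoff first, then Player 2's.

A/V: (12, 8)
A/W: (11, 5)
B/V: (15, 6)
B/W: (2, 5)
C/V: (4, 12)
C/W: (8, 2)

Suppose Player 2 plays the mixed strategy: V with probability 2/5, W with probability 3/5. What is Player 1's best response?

Player 1's best reply maximizes expected payoff against the mix.
A: (2/5)·12 + (3/5)·11 = 57/5
B: (2/5)·15 + (3/5)·2 = 36/5
C: (2/5)·4 + (3/5)·8 = 32/5
Highest expected payoff is 57/5, from A.

A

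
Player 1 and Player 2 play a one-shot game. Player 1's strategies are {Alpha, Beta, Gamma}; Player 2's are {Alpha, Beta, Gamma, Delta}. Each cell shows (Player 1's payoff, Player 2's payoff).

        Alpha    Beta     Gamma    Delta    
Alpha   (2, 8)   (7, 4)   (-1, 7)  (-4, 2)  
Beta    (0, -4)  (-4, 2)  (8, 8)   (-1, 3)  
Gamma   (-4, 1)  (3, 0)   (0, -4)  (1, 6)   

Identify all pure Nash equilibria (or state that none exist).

A profile is a Nash equilibrium when each player is best-responding to the other.
Player 1's best responses — vs Alpha: Alpha (payoff 2); vs Beta: Alpha (payoff 7); vs Gamma: Beta (payoff 8); vs Delta: Gamma (payoff 1).
Player 2's best responses — vs Alpha: Alpha (payoff 8); vs Beta: Gamma (payoff 8); vs Gamma: Delta (payoff 6).
Mutual best responses occur at (Alpha, Alpha), (Beta, Gamma), and (Gamma, Delta); at each, neither player gains by switching.

(Alpha, Alpha), (Beta, Gamma), and (Gamma, Delta)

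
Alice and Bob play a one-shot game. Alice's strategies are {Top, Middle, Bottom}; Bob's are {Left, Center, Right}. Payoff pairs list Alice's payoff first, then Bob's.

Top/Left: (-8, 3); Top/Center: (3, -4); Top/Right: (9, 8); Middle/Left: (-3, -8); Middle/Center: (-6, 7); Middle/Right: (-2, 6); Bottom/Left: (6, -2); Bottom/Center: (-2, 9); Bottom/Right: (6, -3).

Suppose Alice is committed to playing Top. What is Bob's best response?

With Alice fixed at Top, Bob's payoffs are: Left → 3, Center → -4, Right → 8.
The maximum is 8, achieved by Right.

Right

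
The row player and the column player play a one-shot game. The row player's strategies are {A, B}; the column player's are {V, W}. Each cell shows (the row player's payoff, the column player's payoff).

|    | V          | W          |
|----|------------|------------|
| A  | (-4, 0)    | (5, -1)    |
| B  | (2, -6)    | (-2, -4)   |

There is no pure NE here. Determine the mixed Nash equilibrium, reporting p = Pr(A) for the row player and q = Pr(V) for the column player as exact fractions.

p = 2/3, q = 7/13

In a mixed NE each player is indifferent between their pure strategies, so the opponent's mix sets the indifference.
The column player indifferent between V and W: p·0 + (1−p)·(-6) = p·(-1) + (1−p)·(-4) ⟹ (-6) + 6p = (-4) + 3p ⟹ p = 2/3.
The row player indifferent between A and B: q·(-4) + (1−q)·5 = q·2 + (1−q)·(-2) ⟹ 5 + (-9)q = (-2) + 4q ⟹ q = 7/13.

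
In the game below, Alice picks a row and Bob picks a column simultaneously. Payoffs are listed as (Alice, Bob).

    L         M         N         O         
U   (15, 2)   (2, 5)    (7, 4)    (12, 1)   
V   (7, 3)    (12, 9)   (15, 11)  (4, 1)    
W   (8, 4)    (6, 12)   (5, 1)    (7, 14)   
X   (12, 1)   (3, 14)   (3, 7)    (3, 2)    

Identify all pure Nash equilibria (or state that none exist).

(V, N)

A profile is a Nash equilibrium when each player is best-responding to the other.
Alice's best responses — vs L: U (payoff 15); vs M: V (payoff 12); vs N: V (payoff 15); vs O: U (payoff 12).
Bob's best responses — vs U: M (payoff 5); vs V: N (payoff 11); vs W: O (payoff 14); vs X: M (payoff 14).
The only mutual best response is (V, N); neither player gains by switching there.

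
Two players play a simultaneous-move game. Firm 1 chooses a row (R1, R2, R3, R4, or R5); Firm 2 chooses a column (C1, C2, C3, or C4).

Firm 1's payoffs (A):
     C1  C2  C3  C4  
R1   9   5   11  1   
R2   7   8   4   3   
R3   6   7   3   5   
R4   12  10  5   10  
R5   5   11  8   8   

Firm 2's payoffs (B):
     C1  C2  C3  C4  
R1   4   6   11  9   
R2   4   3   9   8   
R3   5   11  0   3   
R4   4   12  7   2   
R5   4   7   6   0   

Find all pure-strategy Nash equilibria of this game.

(R1, C3) and (R5, C2)

Check mutual best responses: a cell is a NE iff neither player can gain by unilaterally deviating.
Firm 1's best responses — vs C1: R4 (payoff 12); vs C2: R5 (payoff 11); vs C3: R1 (payoff 11); vs C4: R4 (payoff 10).
Firm 2's best responses — vs R1: C3 (payoff 11); vs R2: C3 (payoff 9); vs R3: C2 (payoff 11); vs R4: C2 (payoff 12); vs R5: C2 (payoff 7).
Mutual best responses occur at (R1, C3) and (R5, C2); at each, neither player gains by switching.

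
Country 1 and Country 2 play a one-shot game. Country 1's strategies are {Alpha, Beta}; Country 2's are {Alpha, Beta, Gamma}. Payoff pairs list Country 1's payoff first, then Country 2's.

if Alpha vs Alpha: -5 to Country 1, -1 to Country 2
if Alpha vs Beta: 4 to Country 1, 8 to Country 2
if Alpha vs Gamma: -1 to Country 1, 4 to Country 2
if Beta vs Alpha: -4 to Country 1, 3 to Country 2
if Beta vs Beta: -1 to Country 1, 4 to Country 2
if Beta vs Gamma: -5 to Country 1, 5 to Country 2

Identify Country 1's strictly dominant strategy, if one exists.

No strictly dominant strategy

A strategy is strictly dominant if it gives Country 1 a strictly higher payoff than every other strategy, against every choice by the opponent.
Alpha is not dominant: against Alpha, Beta gives -4 > -5.
Beta is not dominant: against Beta, Alpha gives 4 > -1.
No single strategy is best against every opponent action.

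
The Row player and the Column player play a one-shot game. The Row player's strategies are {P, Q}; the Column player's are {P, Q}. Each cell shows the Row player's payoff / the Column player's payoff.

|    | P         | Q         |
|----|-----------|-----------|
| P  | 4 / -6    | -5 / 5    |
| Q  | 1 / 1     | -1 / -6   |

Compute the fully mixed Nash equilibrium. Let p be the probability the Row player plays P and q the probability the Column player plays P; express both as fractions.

In a mixed NE each player is indifferent between their pure strategies, so the opponent's mix sets the indifference.
The Column player indifferent between P and Q: p·(-6) + (1−p)·1 = p·5 + (1−p)·(-6) ⟹ 1 + (-7)p = (-6) + 11p ⟹ p = 7/18.
The Row player indifferent between P and Q: q·4 + (1−q)·(-5) = q·1 + (1−q)·(-1) ⟹ (-5) + 9q = (-1) + 2q ⟹ q = 4/7.

p = 7/18, q = 4/7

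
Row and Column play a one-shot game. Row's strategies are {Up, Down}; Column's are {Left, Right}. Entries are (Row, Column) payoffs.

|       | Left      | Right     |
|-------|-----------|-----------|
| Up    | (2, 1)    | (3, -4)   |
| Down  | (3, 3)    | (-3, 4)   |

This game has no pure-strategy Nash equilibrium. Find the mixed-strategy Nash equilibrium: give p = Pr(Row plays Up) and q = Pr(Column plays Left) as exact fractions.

Each player's mixing probability is pinned down by making the *other* player indifferent.
Column indifferent between Left and Right: p·1 + (1−p)·3 = p·(-4) + (1−p)·4 ⟹ 3 + (-2)p = 4 + (-8)p ⟹ p = 1/6.
Row indifferent between Up and Down: q·2 + (1−q)·3 = q·3 + (1−q)·(-3) ⟹ 3 + (-1)q = (-3) + 6q ⟹ q = 6/7.

p = 1/6, q = 6/7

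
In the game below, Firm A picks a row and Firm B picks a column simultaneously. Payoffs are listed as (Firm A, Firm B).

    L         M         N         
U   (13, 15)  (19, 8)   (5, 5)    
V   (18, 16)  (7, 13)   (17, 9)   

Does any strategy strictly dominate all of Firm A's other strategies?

None

Check whether one of Firm A's strategies beats all alternatives regardless of what the opponent does.
U is not dominant: against L, V gives 18 > 13.
V is not dominant: against M, U gives 19 > 7.
No single strategy is best against every opponent action.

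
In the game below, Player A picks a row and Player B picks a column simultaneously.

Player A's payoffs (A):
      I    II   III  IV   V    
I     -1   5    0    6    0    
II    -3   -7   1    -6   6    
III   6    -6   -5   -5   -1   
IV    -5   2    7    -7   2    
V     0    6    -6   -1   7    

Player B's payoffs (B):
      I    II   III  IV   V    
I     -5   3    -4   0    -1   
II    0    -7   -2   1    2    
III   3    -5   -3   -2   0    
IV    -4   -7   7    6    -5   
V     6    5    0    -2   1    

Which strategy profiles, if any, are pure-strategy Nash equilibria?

Check mutual best responses: a cell is a NE iff neither player can gain by unilaterally deviating.
Player A's best responses — vs I: III (payoff 6); vs II: V (payoff 6); vs III: IV (payoff 7); vs IV: I (payoff 6); vs V: V (payoff 7).
Player B's best responses — vs I: II (payoff 3); vs II: V (payoff 2); vs III: I (payoff 3); vs IV: III (payoff 7); vs V: I (payoff 6).
Mutual best responses occur at (III, I) and (IV, III); at each, neither player gains by switching.

(III, I) and (IV, III)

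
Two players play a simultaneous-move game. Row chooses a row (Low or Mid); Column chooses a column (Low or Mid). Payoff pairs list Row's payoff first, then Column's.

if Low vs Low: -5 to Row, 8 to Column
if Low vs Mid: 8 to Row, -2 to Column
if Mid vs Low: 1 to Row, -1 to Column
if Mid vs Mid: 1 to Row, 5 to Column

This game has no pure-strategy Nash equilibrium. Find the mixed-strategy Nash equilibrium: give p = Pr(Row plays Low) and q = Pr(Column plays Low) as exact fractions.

In a mixed NE each player is indifferent between their pure strategies, so the opponent's mix sets the indifference.
Column indifferent between Low and Mid: p·8 + (1−p)·(-1) = p·(-2) + (1−p)·5 ⟹ (-1) + 9p = 5 + (-7)p ⟹ p = 3/8.
Row indifferent between Low and Mid: q·(-5) + (1−q)·8 = q·1 + (1−q)·1 ⟹ 8 + (-13)q = 1 + 0q ⟹ q = 7/13.

p = 3/8, q = 7/13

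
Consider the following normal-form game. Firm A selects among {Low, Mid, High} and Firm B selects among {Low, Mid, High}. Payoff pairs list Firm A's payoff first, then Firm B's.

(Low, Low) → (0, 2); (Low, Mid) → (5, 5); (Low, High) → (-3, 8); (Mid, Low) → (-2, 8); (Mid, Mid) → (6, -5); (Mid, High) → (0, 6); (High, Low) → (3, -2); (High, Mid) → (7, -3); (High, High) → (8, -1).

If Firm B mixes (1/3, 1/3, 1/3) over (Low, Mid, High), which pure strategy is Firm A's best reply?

High

Firm A's best reply maximizes expected payoff against the mix.
Low: (1/3)·0 + (1/3)·5 + (1/3)·(-3) = 2/3
Mid: (1/3)·(-2) + (1/3)·6 + (1/3)·0 = 4/3
High: (1/3)·3 + (1/3)·7 + (1/3)·8 = 6
Highest expected payoff is 6, from High.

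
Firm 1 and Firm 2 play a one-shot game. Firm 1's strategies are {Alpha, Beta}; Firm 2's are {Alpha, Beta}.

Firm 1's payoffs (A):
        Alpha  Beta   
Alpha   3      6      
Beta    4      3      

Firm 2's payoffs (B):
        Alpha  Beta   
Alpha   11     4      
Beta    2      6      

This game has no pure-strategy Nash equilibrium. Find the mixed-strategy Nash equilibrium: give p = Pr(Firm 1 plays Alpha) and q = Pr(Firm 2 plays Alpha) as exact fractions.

p = 4/11, q = 3/4

Each player's mixing probability is pinned down by making the *other* player indifferent.
Firm 2 indifferent between Alpha and Beta: p·11 + (1−p)·2 = p·4 + (1−p)·6 ⟹ 2 + 9p = 6 + (-2)p ⟹ p = 4/11.
Firm 1 indifferent between Alpha and Beta: q·3 + (1−q)·6 = q·4 + (1−q)·3 ⟹ 6 + (-3)q = 3 + 1q ⟹ q = 3/4.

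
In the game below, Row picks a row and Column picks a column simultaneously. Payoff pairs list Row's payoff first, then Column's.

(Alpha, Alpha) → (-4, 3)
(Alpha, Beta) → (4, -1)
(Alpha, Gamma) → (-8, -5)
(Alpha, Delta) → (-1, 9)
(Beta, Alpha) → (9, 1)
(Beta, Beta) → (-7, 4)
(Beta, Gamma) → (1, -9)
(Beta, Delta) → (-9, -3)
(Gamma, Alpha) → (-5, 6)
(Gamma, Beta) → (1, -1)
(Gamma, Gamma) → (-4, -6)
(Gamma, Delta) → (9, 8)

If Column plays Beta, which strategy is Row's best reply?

Alpha

With Column fixed at Beta, Row's payoffs are: Alpha → 4, Beta → -7, Gamma → 1.
The maximum is 4, achieved by Alpha.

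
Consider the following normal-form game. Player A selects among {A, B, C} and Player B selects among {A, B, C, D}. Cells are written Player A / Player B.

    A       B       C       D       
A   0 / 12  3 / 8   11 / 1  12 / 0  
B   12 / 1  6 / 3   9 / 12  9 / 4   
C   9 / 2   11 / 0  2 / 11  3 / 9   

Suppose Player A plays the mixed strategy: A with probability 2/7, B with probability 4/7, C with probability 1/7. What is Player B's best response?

Compute Player B's expected payoff from each pure strategy against the given mix.
A: (2/7)·12 + (4/7)·1 + (1/7)·2 = 30/7
B: (2/7)·8 + (4/7)·3 + (1/7)·0 = 4
C: (2/7)·1 + (4/7)·12 + (1/7)·11 = 61/7
D: (2/7)·0 + (4/7)·4 + (1/7)·9 = 25/7
Highest expected payoff is 61/7, from C.

C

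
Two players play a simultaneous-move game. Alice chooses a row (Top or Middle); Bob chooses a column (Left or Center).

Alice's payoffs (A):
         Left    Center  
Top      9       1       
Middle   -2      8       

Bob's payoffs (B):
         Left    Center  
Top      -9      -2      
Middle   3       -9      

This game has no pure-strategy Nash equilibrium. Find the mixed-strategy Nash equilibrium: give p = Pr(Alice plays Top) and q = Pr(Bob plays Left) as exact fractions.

In a mixed NE each player is indifferent between their pure strategies, so the opponent's mix sets the indifference.
Bob indifferent between Left and Center: p·(-9) + (1−p)·3 = p·(-2) + (1−p)·(-9) ⟹ 3 + (-12)p = (-9) + 7p ⟹ p = 12/19.
Alice indifferent between Top and Middle: q·9 + (1−q)·1 = q·(-2) + (1−q)·8 ⟹ 1 + 8q = 8 + (-10)q ⟹ q = 7/18.

p = 12/19, q = 7/18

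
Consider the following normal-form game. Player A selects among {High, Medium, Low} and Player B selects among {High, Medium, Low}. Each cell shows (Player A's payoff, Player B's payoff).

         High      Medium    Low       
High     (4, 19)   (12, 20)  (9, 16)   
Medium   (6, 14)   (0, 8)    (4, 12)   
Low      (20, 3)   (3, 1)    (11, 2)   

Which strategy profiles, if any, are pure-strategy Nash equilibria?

A profile is a Nash equilibrium when each player is best-responding to the other.
Player A's best responses — vs High: Low (payoff 20); vs Medium: High (payoff 12); vs Low: Low (payoff 11).
Player B's best responses — vs High: Medium (payoff 20); vs Medium: High (payoff 14); vs Low: High (payoff 3).
Mutual best responses occur at (High, Medium) and (Low, High); at each, neither player gains by switching.

(High, Medium) and (Low, High)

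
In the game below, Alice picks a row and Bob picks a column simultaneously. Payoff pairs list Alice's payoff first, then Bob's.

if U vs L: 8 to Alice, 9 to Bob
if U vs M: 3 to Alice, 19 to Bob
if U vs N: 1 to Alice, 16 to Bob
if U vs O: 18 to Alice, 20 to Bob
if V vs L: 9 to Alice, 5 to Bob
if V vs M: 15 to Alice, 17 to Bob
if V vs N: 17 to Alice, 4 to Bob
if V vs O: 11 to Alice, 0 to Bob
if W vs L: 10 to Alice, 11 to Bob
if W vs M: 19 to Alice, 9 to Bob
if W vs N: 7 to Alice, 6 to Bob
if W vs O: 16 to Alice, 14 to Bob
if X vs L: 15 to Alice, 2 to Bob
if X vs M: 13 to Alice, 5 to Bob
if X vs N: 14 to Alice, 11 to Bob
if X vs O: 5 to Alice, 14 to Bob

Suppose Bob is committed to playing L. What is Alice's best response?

With Bob fixed at L, Alice's payoffs are: U → 8, V → 9, W → 10, X → 15.
The maximum is 15, achieved by X.

X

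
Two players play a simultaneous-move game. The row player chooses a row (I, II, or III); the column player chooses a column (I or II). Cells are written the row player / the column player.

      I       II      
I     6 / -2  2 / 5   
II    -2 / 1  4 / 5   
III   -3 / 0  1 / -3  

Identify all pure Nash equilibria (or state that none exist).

Find each player's best response to every opponent strategy; NE are the intersections.
The row player's best responses — vs I: I (payoff 6); vs II: II (payoff 4).
The column player's best responses — vs I: II (payoff 5); vs II: II (payoff 5); vs III: I (payoff 0).
The only mutual best response is (II, II); neither player gains by switching there.

(II, II)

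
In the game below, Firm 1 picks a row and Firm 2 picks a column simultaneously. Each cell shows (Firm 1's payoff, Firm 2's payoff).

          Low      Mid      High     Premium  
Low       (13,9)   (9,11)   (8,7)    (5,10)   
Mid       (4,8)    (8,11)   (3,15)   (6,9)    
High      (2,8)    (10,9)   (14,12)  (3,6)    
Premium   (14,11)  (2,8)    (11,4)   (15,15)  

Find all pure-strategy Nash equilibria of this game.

A profile is a Nash equilibrium when each player is best-responding to the other.
Firm 1's best responses — vs Low: Premium (payoff 14); vs Mid: High (payoff 10); vs High: High (payoff 14); vs Premium: Premium (payoff 15).
Firm 2's best responses — vs Low: Mid (payoff 11); vs Mid: High (payoff 15); vs High: High (payoff 12); vs Premium: Premium (payoff 15).
Mutual best responses occur at (High, High) and (Premium, Premium); at each, neither player gains by switching.

(High, High) and (Premium, Premium)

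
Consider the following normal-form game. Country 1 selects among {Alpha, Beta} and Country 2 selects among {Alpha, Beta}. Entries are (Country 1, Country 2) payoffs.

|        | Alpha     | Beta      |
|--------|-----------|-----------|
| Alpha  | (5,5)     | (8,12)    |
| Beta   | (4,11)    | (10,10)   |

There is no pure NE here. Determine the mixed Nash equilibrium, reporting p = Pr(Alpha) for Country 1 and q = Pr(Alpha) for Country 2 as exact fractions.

In a mixed NE each player is indifferent between their pure strategies, so the opponent's mix sets the indifference.
Country 2 indifferent between Alpha and Beta: p·5 + (1−p)·11 = p·12 + (1−p)·10 ⟹ 11 + (-6)p = 10 + 2p ⟹ p = 1/8.
Country 1 indifferent between Alpha and Beta: q·5 + (1−q)·8 = q·4 + (1−q)·10 ⟹ 8 + (-3)q = 10 + (-6)q ⟹ q = 2/3.

p = 1/8, q = 2/3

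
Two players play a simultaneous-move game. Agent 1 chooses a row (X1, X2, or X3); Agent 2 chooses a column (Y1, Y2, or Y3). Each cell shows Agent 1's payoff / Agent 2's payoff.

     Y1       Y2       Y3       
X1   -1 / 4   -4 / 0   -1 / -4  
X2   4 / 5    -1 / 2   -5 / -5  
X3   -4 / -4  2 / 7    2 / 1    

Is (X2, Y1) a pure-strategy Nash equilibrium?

Yes

Holding Agent 2 at Y1: Agent 1 gets 4 from X2, versus -1 from X1, -4 from X3. No profitable deviation for Agent 1.
Holding Agent 1 at X2: Agent 2 gets 5 from Y1, versus 2 from Y2, -5 from Y3. No profitable deviation for Agent 2 either.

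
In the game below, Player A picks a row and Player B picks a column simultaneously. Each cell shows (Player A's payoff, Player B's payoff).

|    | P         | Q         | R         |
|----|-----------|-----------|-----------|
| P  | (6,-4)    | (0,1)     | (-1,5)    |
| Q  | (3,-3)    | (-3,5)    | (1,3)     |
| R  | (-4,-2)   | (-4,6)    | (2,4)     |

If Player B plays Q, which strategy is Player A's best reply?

P

With Player B fixed at Q, Player A's payoffs are: P → 0, Q → -3, R → -4.
The maximum is 0, achieved by P.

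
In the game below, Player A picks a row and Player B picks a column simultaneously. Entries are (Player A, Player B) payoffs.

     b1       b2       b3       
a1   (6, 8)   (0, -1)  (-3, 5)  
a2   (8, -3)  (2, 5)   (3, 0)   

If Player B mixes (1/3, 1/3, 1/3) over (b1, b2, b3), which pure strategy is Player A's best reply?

a2

Player A's best reply maximizes expected payoff against the mix.
a1: (1/3)·6 + (1/3)·0 + (1/3)·(-3) = 1
a2: (1/3)·8 + (1/3)·2 + (1/3)·3 = 13/3
Highest expected payoff is 13/3, from a2.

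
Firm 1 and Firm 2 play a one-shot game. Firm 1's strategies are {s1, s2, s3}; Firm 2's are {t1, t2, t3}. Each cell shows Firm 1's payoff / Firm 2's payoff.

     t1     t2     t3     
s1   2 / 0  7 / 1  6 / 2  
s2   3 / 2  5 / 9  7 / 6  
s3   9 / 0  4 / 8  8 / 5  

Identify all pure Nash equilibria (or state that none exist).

Check mutual best responses: a cell is a NE iff neither player can gain by unilaterally deviating.
Firm 1's best responses — vs t1: s3 (payoff 9); vs t2: s1 (payoff 7); vs t3: s3 (payoff 8).
Firm 2's best responses — vs s1: t3 (payoff 2); vs s2: t2 (payoff 9); vs s3: t2 (payoff 8).
No cell has both players best-responding. For instance, Firm 1's best reply to t3 is s3, but against s3 Firm 2 prefers t2 over t3.

No pure-strategy Nash equilibrium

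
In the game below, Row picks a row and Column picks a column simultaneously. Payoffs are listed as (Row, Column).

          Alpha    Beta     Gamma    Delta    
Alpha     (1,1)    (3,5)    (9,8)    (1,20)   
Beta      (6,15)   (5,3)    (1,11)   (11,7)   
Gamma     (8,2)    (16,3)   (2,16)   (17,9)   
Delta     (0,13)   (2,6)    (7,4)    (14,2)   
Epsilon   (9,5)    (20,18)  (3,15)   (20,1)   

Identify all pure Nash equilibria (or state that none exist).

Check mutual best responses: a cell is a NE iff neither player can gain by unilaterally deviating.
Row's best responses — vs Alpha: Epsilon (payoff 9); vs Beta: Epsilon (payoff 20); vs Gamma: Alpha (payoff 9); vs Delta: Epsilon (payoff 20).
Column's best responses — vs Alpha: Delta (payoff 20); vs Beta: Alpha (payoff 15); vs Gamma: Gamma (payoff 16); vs Delta: Alpha (payoff 13); vs Epsilon: Beta (payoff 18).
The only mutual best response is (Epsilon, Beta); neither player gains by switching there.

(Epsilon, Beta)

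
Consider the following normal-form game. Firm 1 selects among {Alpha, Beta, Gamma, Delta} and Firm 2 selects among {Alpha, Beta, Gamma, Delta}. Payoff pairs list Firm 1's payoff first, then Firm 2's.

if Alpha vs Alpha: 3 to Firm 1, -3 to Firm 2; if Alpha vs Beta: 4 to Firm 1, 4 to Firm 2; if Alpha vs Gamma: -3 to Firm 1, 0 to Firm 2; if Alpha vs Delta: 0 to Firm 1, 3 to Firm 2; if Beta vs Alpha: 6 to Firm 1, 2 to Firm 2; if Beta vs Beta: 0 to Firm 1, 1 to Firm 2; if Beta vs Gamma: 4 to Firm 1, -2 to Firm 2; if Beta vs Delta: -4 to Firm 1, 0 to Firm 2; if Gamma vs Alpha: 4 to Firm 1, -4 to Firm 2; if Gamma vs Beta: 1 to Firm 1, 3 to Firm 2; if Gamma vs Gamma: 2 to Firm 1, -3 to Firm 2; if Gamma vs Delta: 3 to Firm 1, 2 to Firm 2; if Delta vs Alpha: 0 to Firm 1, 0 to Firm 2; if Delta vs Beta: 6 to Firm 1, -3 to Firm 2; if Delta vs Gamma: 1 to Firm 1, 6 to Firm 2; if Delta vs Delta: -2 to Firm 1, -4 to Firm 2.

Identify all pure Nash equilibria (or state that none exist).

A profile is a Nash equilibrium when each player is best-responding to the other.
Firm 1's best responses — vs Alpha: Beta (payoff 6); vs Beta: Delta (payoff 6); vs Gamma: Beta (payoff 4); vs Delta: Gamma (payoff 3).
Firm 2's best responses — vs Alpha: Beta (payoff 4); vs Beta: Alpha (payoff 2); vs Gamma: Beta (payoff 3); vs Delta: Gamma (payoff 6).
The only mutual best response is (Beta, Alpha); neither player gains by switching there.

(Beta, Alpha)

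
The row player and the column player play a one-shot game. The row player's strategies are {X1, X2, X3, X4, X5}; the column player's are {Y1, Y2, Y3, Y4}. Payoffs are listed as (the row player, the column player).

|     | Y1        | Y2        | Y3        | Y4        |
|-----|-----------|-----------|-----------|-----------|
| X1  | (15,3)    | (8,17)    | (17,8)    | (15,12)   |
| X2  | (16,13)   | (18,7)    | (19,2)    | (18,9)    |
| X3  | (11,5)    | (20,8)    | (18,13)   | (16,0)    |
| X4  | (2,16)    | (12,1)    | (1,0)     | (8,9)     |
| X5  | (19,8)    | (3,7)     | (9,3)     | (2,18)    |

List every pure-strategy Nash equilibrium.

No pure-strategy Nash equilibrium

Check mutual best responses: a cell is a NE iff neither player can gain by unilaterally deviating.
The row player's best responses — vs Y1: X5 (payoff 19); vs Y2: X3 (payoff 20); vs Y3: X2 (payoff 19); vs Y4: X2 (payoff 18).
The column player's best responses — vs X1: Y2 (payoff 17); vs X2: Y1 (payoff 13); vs X3: Y3 (payoff 13); vs X4: Y1 (payoff 16); vs X5: Y4 (payoff 18).
No cell has both players best-responding. For instance, the row player's best reply to Y3 is X2, but against X2 the column player prefers Y1 over Y3.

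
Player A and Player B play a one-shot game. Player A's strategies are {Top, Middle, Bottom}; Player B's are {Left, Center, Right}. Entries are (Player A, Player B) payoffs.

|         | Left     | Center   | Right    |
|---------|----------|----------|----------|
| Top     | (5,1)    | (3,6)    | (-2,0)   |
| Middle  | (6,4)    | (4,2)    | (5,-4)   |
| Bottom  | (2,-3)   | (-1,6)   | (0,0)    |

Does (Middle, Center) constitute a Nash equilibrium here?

Holding Player B at Center: Player A gets 4 from Middle, versus 3 from Top, -1 from Bottom. No profitable deviation for Player A.
Holding Player A at Middle: Player B gets 2 from Center but could get 4 by switching to Left. Player B has a profitable deviation.

No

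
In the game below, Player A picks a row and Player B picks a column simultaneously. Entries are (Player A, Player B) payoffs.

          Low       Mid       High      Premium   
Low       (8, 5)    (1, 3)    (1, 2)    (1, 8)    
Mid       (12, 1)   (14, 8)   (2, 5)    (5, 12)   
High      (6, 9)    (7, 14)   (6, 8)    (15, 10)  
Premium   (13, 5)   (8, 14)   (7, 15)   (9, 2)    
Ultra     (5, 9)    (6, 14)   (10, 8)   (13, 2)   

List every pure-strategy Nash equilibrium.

There is no pure-strategy Nash equilibrium

Check mutual best responses: a cell is a NE iff neither player can gain by unilaterally deviating.
Player A's best responses — vs Low: Premium (payoff 13); vs Mid: Mid (payoff 14); vs High: Ultra (payoff 10); vs Premium: High (payoff 15).
Player B's best responses — vs Low: Premium (payoff 8); vs Mid: Premium (payoff 12); vs High: Mid (payoff 14); vs Premium: High (payoff 15); vs Ultra: Mid (payoff 14).
No cell has both players best-responding. For instance, Player A's best reply to Low is Premium, but against Premium Player B prefers High over Low.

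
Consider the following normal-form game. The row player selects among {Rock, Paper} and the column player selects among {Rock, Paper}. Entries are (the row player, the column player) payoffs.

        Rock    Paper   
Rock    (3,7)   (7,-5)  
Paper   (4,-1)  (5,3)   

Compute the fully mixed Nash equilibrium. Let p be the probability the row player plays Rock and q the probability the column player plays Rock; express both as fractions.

p = 1/4, q = 2/3

In a mixed NE each player is indifferent between their pure strategies, so the opponent's mix sets the indifference.
The column player indifferent between Rock and Paper: p·7 + (1−p)·(-1) = p·(-5) + (1−p)·3 ⟹ (-1) + 8p = 3 + (-8)p ⟹ p = 1/4.
The row player indifferent between Rock and Paper: q·3 + (1−q)·7 = q·4 + (1−q)·5 ⟹ 7 + (-4)q = 5 + (-1)q ⟹ q = 2/3.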